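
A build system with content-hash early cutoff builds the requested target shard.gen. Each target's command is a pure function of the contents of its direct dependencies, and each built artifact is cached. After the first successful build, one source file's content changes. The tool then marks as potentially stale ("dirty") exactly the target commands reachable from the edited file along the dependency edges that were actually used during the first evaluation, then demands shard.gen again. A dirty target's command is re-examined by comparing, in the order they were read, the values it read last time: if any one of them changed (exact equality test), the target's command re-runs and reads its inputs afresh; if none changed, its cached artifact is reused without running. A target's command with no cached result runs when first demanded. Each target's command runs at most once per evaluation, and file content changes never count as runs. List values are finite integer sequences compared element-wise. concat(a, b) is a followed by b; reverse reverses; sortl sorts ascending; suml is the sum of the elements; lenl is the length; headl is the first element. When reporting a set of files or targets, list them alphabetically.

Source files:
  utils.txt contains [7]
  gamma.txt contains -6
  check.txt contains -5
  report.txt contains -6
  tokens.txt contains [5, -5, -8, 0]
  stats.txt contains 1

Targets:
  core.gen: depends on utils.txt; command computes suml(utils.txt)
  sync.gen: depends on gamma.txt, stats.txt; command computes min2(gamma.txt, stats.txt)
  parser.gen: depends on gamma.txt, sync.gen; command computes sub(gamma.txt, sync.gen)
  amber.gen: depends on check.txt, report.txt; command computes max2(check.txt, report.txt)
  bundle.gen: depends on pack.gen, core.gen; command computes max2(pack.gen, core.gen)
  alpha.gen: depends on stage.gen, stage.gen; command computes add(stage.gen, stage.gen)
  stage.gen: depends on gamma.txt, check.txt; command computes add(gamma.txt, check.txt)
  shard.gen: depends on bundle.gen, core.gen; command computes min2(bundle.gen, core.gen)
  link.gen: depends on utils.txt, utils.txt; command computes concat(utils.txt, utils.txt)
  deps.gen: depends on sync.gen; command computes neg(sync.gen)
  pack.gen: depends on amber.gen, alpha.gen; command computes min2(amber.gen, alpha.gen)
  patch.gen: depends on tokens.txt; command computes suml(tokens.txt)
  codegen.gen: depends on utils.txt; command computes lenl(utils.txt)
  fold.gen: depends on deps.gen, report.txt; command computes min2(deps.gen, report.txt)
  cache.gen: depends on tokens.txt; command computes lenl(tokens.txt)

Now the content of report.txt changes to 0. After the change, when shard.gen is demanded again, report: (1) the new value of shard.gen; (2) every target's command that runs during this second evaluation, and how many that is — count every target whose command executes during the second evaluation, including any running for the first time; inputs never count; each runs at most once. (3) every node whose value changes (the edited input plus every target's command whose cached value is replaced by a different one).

New value of shard.gen: 7.
Target commands that run: amber.gen, pack.gen — 2 in total.
Values that change: amber.gen, report.txt.
Key observation: the change is absorbed at pack.gen — it re-runs but produces the same value, and the output's value is unchanged.

First evaluation (everything demanded from the output):
  amber.gen = max2(-5, -6) = -5
  core.gen = suml([7]) = 7
  stage.gen = add(-6, -5) = -11
  alpha.gen = add(-11, -11) = -22
  pack.gen = min2(-5, -22) = -22
  bundle.gen = max2(-22, 7) = 7
  shard.gen = min2(7, 7) = 7

Propagation after the edit:
  amber.gen: runs — report.txt -6->0; result 0.
  pack.gen: runs — amber.gen -5->0; result -22 (same value as before).
  bundle.gen: checked — values it read are unchanged (pack.gen unchanged, core.gen unchanged); reused cached 7 without running.
  shard.gen: checked — values it read are unchanged (bundle.gen unchanged, core.gen unchanged); reused cached 7 without running.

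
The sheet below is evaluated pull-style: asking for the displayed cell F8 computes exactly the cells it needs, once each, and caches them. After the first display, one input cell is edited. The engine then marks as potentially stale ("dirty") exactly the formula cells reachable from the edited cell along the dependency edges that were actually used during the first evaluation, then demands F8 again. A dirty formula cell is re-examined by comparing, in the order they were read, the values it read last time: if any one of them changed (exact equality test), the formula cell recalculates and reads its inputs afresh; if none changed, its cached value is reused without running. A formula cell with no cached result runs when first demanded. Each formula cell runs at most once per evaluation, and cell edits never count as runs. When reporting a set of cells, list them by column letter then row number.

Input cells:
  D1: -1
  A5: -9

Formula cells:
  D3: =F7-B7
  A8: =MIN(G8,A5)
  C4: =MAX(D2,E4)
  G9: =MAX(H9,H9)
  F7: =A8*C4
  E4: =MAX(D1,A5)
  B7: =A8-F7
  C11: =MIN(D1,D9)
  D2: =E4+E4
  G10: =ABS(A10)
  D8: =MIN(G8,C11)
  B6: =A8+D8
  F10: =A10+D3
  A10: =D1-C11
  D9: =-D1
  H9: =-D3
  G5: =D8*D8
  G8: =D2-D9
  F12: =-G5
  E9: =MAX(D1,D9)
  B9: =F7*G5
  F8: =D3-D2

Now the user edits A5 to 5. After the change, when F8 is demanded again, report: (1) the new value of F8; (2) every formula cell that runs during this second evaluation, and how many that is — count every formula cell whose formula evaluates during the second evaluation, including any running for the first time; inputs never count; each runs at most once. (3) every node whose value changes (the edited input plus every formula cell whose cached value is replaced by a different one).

Demanding F8 again yields 85.
9 formula cells run: A8, B7, C4, D2, D3, E4, F7, F8, G8.
The nodes whose values change: A5, A8, B7, C4, D2, D3, E4, F7, F8, G8.

First demand of the output computes:
  D9 = -(-1) = 1
  E4 = MAX(-1, -9) = -1
  D2 = -1 + -1 = -2
  C4 = MAX(-2, -1) = -1
  G8 = -2 - 1 = -3
  A8 = MIN(-3, -9) = -9
  F7 = -9 * -1 = 9
  B7 = -9 - 9 = -18
  D3 = 9 - -18 = 27
  F8 = 27 - -2 = 29

After the edit, cleaning proceeds:
  E4: a read changed (A5 -9->5) — executes, giving 5.
  D2: a read changed (E4 -1->5; E4 -1->5) — executes, giving 10.
  C4: a read changed (D2 -2->10; E4 -1->5) — executes, giving 10.
  G8: a read changed (D2 -2->10) — executes, giving 9.
  A8: a read changed (G8 -3->9; A5 -9->5) — executes, giving 5.
  F7: a read changed (A8 -9->5; C4 -1->10) — executes, giving 50.
  B7: a read changed (A8 -9->5; F7 9->50) — executes, giving -45.
  D3: a read changed (F7 9->50; B7 -18->-45) — executes, giving 95.
  F8: a read changed (D3 27->95; D2 -2->10) — executes, giving 85.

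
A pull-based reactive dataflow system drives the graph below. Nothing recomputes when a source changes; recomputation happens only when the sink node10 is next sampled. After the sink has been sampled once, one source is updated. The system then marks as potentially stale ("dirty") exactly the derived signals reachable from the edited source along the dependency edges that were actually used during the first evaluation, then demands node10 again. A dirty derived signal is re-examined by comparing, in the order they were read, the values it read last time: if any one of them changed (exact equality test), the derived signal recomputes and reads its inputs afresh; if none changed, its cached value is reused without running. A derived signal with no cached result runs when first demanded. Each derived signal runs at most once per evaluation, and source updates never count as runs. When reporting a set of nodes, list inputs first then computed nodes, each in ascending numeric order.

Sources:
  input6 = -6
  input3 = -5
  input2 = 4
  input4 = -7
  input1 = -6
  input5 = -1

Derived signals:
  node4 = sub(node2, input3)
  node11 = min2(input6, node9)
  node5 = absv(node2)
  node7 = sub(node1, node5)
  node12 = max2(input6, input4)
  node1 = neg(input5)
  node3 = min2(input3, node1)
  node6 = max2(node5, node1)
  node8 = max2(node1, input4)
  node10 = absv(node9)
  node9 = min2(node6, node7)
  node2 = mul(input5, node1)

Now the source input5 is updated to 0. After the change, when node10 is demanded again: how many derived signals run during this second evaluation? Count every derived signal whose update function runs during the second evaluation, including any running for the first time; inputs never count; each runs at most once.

First evaluation (everything demanded from the output):
  node1 = neg(-1) = 1
  node2 = mul(-1, 1) = -1
  node5 = absv(-1) = 1
  node6 = max2(1, 1) = 1
  node7 = sub(1, 1) = 0
  node9 = min2(1, 0) = 0
  node10 = absv(0) = 0

Propagation after the edit:
  node1: runs — input5 -1->0; result 0.
  node2: runs — input5 -1->0; node1 1->0; result 0.
  node5: runs — node2 -1->0; result 0.
  node6: runs — node5 1->0; node1 1->0; result 0.
  node7: runs — node1 1->0; node5 1->0; result 0 (same value as before).
  node9: runs — node6 1->0; result 0 (same value as before).
  node10: checked — values it read are unchanged (node9 unchanged); reused cached 0 without running.

Key observation: the cutoff stops propagation at node10 — its inputs' values are unchanged, so it reuses its cache.

Derived signals that run: node1, node2, node5, node6, node7, node9 — 6 in total.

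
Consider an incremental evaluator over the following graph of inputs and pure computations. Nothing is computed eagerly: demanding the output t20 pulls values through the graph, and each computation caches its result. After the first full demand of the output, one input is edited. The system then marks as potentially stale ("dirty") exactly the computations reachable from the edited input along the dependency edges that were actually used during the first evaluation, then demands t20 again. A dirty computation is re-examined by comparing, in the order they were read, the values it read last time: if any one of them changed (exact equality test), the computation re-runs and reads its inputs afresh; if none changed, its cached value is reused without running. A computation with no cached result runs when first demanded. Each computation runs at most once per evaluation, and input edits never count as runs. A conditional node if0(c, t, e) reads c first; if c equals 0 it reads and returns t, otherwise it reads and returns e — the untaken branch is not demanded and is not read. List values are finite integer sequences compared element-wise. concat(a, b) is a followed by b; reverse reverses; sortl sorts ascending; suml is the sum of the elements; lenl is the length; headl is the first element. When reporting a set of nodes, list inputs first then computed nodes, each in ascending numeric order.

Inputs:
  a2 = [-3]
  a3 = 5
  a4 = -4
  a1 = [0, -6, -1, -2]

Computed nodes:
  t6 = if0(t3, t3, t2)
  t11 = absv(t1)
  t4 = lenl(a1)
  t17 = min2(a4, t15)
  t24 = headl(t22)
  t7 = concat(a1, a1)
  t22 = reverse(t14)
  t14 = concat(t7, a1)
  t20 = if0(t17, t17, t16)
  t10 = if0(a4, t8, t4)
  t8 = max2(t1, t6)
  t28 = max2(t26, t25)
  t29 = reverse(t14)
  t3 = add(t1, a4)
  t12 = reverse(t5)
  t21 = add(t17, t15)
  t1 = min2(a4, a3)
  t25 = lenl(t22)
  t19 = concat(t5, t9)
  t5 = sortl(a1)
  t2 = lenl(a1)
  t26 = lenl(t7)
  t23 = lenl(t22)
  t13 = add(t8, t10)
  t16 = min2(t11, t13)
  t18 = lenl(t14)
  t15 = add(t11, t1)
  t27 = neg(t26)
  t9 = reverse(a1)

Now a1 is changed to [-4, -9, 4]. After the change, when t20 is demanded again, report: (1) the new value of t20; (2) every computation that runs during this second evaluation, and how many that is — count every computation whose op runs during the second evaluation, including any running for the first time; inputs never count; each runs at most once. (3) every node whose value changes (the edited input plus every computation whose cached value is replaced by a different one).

Initial pass — values computed on the first demand:
  t1 = min2(-4, 5) = -4
  t2 = lenl([0, -6, -1, -2]) = 4
  t3 = add(-4, -4) = -8
  t4 = lenl([0, -6, -1, -2]) = 4
  t6 = if0(t3=-8 -> else branch t2) = 4
  t8 = max2(-4, 4) = 4
  t10 = if0(a4=-4 -> else branch t4) = 4
  t11 = absv(-4) = 4
  t13 = add(4, 4) = 8
  t15 = add(4, -4) = 0
  t16 = min2(4, 8) = 4
  t17 = min2(-4, 0) = -4
  t20 = if0(t17=-4 -> else branch t16) = 4

Second demand — change propagation:
  t2: re-runs because a1 [0, -6, -1, -2]->[-4, -9, 4]; new result 3.
  t4: re-runs because a1 [0, -6, -1, -2]->[-4, -9, 4]; new result 3.
  t6: re-runs because t2 4->3; new result 3.
  t8: re-runs because t6 4->3; new result 3.
  t10: re-runs because t4 4->3; new result 3.
  t13: re-runs because t8 4->3; t10 4->3; new result 6.
  t16: re-runs because t13 8->6; new result 4 (unchanged).
  t20: re-examined; everything it read last time is the same (t17 unchanged, t16 unchanged) — cache 4 kept, no run.

The important point: t16 recomputes to an identical value, and the output ends up unchanged.

t20 now evaluates to 4.
Run set: t2, t4, t6, t8, t10, t13, t16 (7 run).
Changed values: a1, t2, t4, t6, t8, t10, t13.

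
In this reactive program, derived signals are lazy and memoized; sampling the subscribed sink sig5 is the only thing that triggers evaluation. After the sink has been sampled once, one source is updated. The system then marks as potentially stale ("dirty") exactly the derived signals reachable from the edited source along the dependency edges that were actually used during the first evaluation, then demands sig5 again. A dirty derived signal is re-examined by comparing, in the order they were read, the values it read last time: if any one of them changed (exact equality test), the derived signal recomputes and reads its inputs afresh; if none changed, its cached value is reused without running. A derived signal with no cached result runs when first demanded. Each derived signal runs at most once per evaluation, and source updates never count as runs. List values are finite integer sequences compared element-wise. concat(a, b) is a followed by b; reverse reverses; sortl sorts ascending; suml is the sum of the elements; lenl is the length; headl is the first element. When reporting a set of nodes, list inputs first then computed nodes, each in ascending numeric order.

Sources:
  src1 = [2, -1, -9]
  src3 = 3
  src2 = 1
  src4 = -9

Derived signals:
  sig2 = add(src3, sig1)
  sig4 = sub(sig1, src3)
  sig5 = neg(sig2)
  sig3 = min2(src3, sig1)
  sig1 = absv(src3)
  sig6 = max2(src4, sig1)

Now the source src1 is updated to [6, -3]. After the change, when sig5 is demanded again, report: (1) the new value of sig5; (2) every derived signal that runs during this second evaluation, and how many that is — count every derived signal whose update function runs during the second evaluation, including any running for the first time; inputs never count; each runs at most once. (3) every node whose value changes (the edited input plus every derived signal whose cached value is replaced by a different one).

First demand of the output computes:
  sig1 = absv(3) = 3
  sig2 = add(3, 3) = 6
  sig5 = neg(6) = -6

After the edit, cleaning proceeds:
  no node depends on src1 at all; the second demand re-runs nothing.

Note the shortcut — nothing in the graph depends on src1 at all, so no recomputation happens.

Demanding sig5 again yields -6.
0 derived signals run: none.
The nodes whose values change: src1.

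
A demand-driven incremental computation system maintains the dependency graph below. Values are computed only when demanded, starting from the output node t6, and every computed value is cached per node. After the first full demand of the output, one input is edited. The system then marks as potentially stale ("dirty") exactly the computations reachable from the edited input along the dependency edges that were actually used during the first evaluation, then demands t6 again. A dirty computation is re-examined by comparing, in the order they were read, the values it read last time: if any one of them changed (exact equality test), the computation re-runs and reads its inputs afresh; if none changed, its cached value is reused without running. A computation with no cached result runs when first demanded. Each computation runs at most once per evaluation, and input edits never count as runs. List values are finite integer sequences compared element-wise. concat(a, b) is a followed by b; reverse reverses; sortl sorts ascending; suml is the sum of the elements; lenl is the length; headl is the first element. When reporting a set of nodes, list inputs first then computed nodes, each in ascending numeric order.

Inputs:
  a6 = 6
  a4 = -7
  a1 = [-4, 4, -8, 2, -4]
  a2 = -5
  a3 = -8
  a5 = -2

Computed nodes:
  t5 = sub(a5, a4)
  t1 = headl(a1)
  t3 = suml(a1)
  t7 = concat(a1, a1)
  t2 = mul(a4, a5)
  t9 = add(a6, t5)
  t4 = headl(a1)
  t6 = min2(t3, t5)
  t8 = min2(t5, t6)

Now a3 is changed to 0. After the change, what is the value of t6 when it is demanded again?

New value of t6: -10.
Key observation: a3 is never demanded by the output, so the edit triggers no recomputation at all.

First evaluation (everything demanded from the output):
  t3 = suml([-4, 4, -8, 2, -4]) = -10
  t5 = sub(-2, -7) = 5
  t6 = min2(-10, 5) = -10

Propagation after the edit:
  a3 feeds no computation that the output demands — nothing is marked dirty and nothing runs.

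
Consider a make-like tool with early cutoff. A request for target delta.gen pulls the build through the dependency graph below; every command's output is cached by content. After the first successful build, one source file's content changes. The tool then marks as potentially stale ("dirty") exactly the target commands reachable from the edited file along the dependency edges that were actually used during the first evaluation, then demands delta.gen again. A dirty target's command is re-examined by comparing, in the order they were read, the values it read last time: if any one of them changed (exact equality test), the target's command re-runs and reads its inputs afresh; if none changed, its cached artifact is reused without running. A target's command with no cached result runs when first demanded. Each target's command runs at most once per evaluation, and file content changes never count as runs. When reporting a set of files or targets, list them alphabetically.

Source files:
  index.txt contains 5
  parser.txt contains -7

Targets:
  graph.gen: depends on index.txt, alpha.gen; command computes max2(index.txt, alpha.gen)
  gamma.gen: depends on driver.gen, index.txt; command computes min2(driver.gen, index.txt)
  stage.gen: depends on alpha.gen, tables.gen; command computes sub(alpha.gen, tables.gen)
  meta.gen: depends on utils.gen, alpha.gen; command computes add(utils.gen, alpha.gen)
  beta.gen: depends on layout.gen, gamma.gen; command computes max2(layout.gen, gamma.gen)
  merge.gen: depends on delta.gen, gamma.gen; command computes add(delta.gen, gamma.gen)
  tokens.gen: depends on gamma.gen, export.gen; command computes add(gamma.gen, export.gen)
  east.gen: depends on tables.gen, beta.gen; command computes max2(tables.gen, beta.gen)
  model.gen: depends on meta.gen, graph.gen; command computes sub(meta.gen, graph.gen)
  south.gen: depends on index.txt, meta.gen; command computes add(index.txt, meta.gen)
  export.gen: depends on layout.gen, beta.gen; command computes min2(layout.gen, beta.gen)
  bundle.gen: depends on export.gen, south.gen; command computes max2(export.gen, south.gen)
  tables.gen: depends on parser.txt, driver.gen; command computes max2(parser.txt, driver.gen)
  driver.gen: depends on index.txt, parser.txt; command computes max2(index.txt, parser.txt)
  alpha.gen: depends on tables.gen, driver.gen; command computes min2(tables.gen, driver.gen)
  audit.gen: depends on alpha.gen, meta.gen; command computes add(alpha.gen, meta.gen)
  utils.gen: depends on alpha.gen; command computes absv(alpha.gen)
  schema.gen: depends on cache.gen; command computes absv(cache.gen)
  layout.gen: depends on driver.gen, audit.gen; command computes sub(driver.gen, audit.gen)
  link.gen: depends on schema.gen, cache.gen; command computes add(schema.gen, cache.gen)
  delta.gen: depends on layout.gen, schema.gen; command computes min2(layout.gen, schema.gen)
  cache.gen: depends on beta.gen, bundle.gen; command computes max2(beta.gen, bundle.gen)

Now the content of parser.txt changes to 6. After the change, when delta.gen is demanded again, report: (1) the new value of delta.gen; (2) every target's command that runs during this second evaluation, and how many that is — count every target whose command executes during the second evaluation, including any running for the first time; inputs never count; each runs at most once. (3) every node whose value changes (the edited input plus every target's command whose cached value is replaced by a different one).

Demanding delta.gen again yields -12.
15 target commands run: alpha.gen, audit.gen, beta.gen, bundle.gen, cache.gen, delta.gen, driver.gen, export.gen, gamma.gen, layout.gen, meta.gen, schema.gen, south.gen, tables.gen, utils.gen.
The nodes whose values change: alpha.gen, audit.gen, bundle.gen, cache.gen, delta.gen, driver.gen, export.gen, layout.gen, meta.gen, parser.txt, schema.gen, south.gen, tables.gen, utils.gen.

First demand of the output computes:
  driver.gen = max2(5, -7) = 5
  gamma.gen = min2(5, 5) = 5
  tables.gen = max2(-7, 5) = 5
  alpha.gen = min2(5, 5) = 5
  utils.gen = absv(5) = 5
  meta.gen = add(5, 5) = 10
  audit.gen = add(5, 10) = 15
  layout.gen = sub(5, 15) = -10
  beta.gen = max2(-10, 5) = 5
  export.gen = min2(-10, 5) = -10
  south.gen = add(5, 10) = 15
  bundle.gen = max2(-10, 15) = 15
  cache.gen = max2(5, 15) = 15
  schema.gen = absv(15) = 15
  delta.gen = min2(-10, 15) = -10

After the edit, cleaning proceeds:
  driver.gen: a read changed (parser.txt -7->6) — executes, giving 6.
  gamma.gen: a read changed (driver.gen 5->6) — executes, giving 5 — identical to its old value.
  tables.gen: a read changed (parser.txt -7->6; driver.gen 5->6) — executes, giving 6.
  alpha.gen: a read changed (tables.gen 5->6; driver.gen 5->6) — executes, giving 6.
  utils.gen: a read changed (alpha.gen 5->6) — executes, giving 6.
  meta.gen: a read changed (utils.gen 5->6; alpha.gen 5->6) — executes, giving 12.
  audit.gen: a read changed (alpha.gen 5->6; meta.gen 10->12) — executes, giving 18.
  layout.gen: a read changed (driver.gen 5->6; audit.gen 15->18) — executes, giving -12.
  beta.gen: a read changed (layout.gen -10->-12) — executes, giving 5 — identical to its old value.
  export.gen: a read changed (layout.gen -10->-12) — executes, giving -12.
  south.gen: a read changed (meta.gen 10->12) — executes, giving 17.
  bundle.gen: a read changed (export.gen -10->-12; south.gen 15->17) — executes, giving 17.
  cache.gen: a read changed (bundle.gen 15->17) — executes, giving 17.
  schema.gen: a read changed (cache.gen 15->17) — executes, giving 17.
  delta.gen: a read changed (layout.gen -10->-12; schema.gen 15->17) — executes, giving -12.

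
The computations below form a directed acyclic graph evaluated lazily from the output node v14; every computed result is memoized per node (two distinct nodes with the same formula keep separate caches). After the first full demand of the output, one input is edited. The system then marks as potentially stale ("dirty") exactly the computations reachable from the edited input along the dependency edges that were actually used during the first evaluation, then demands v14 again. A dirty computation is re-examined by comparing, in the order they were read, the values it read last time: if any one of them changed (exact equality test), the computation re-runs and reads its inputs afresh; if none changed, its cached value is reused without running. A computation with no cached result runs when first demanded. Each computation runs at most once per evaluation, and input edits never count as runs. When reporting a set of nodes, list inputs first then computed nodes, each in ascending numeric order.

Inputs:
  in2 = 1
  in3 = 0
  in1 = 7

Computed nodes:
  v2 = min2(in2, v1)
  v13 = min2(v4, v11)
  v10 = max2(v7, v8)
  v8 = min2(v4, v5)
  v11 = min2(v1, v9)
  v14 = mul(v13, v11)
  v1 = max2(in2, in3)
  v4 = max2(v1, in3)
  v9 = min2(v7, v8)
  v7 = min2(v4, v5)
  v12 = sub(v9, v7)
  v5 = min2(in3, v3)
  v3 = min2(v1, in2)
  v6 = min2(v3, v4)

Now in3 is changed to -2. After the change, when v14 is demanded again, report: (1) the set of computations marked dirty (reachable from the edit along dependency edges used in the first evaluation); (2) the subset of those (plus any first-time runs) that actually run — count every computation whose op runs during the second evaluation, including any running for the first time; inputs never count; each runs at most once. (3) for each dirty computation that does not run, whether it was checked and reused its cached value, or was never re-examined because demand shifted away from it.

First demand of the output computes:
  v1 = max2(1, 0) = 1
  v3 = min2(1, 1) = 1
  v4 = max2(1, 0) = 1
  v5 = min2(0, 1) = 0
  v7 = min2(1, 0) = 0
  v8 = min2(1, 0) = 0
  v9 = min2(0, 0) = 0
  v11 = min2(1, 0) = 0
  v13 = min2(1, 0) = 0
  v14 = mul(0, 0) = 0

After the edit, cleaning proceeds:
  v1: a read changed (in3 0->-2) — executes, giving 1 — identical to its old value.
  v3: dirty, but its reads are unchanged (v1 unchanged, in2 unchanged); cached 1 stands.
  v4: a read changed (in3 0->-2) — executes, giving 1 — identical to its old value.
  v5: a read changed (in3 0->-2) — executes, giving -2.
  v7: a read changed (v5 0->-2) — executes, giving -2.
  v8: a read changed (v5 0->-2) — executes, giving -2.
  v9: a read changed (v7 0->-2; v8 0->-2) — executes, giving -2.
  v11: a read changed (v9 0->-2) — executes, giving -2.
  v13: a read changed (v11 0->-2) — executes, giving -2.
  v14: a read changed (v13 0->-2; v11 0->-2) — executes, giving 4.

Note where the cutoff bites: v3 is checked, finds nothing changed, and keeps its cache.

The edit dirties: v1, v3, v4, v5, v7, v8, v9, v11, v13, v14.
9 computations run: v1, v4, v5, v7, v8, v9, v11, v13, v14.
Cache hits after checking: v3.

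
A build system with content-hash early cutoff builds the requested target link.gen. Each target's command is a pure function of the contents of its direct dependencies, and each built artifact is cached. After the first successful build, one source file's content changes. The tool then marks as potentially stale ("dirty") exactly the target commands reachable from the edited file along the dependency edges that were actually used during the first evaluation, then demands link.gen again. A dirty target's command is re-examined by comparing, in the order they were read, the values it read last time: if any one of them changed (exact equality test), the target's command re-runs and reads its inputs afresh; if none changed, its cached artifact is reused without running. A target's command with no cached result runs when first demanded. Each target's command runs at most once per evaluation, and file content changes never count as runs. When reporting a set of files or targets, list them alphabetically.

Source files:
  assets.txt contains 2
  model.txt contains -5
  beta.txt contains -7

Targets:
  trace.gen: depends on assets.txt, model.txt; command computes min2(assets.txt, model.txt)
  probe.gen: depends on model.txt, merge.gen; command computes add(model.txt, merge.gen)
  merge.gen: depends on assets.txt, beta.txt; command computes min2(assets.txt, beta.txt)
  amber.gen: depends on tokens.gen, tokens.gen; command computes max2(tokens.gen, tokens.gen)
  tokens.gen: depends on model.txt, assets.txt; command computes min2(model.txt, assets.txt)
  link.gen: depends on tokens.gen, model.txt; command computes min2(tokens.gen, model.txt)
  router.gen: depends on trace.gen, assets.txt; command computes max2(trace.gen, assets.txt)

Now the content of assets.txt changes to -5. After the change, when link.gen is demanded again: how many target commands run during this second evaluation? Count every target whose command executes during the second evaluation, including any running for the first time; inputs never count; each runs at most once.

First evaluation (everything demanded from the output):
  tokens.gen = min2(-5, 2) = -5
  link.gen = min2(-5, -5) = -5

Propagation after the edit:
  tokens.gen: runs — assets.txt 2->-5; result -5 (same value as before).
  link.gen: checked — values it read are unchanged (tokens.gen unchanged, model.txt unchanged); reused cached -5 without running.

Key observation: the change is absorbed at tokens.gen — it re-runs but produces the same value, and the output's value is unchanged.

Target commands that run: tokens.gen — 1 in total.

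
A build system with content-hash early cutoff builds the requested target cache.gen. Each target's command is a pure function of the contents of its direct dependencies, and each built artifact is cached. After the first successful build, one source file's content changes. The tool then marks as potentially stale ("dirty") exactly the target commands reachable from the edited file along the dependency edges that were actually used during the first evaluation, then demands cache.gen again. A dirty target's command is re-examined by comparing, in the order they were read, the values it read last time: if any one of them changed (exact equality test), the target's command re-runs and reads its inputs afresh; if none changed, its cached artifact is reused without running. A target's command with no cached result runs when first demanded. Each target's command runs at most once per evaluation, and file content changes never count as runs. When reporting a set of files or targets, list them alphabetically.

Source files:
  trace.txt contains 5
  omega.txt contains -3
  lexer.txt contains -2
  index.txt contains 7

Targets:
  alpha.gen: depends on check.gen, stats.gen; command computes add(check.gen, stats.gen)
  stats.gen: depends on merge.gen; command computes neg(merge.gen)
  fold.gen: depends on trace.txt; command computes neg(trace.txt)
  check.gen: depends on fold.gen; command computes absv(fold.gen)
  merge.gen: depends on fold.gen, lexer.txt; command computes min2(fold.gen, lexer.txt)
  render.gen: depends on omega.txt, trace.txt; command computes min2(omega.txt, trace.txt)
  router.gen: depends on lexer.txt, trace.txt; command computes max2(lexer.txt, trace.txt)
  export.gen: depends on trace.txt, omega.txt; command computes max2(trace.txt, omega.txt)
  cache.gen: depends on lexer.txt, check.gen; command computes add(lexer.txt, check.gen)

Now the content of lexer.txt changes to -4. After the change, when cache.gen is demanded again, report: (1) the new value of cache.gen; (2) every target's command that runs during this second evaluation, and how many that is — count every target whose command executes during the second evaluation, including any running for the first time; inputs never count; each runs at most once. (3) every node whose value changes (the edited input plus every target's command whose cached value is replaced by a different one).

First evaluation (everything demanded from the output):
  fold.gen = neg(5) = -5
  check.gen = absv(-5) = 5
  cache.gen = add(-2, 5) = 3

Propagation after the edit:
  cache.gen: runs — lexer.txt -2->-4; result 1.

New value of cache.gen: 1.
Target commands that run: cache.gen — 1 in total.
Values that change: cache.gen, lexer.txt.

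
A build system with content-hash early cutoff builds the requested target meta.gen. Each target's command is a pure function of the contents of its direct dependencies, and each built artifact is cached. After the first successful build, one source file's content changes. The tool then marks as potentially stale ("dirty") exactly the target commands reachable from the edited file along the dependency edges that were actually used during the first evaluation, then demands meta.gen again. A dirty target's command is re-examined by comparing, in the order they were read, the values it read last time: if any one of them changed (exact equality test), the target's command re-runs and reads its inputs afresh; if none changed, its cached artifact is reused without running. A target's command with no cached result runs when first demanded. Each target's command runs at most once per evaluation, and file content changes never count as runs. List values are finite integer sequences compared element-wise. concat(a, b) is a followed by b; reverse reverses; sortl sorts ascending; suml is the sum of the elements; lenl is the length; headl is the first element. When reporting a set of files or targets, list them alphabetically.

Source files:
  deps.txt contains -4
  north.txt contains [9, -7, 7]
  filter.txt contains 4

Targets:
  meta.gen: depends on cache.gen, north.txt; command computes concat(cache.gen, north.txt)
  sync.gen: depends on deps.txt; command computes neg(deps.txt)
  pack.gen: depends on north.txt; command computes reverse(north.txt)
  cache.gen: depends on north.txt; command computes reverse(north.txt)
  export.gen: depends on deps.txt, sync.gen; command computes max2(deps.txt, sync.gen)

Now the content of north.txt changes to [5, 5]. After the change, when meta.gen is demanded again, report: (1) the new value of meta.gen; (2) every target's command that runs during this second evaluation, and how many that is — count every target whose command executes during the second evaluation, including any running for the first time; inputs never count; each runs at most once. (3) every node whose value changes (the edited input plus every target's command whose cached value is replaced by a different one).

New value of meta.gen: [5, 5, 5, 5].
Target commands that run: cache.gen, meta.gen — 2 in total.
Values that change: cache.gen, meta.gen, north.txt.

First evaluation (everything demanded from the output):
  cache.gen = reverse([9, -7, 7]) = [7, -7, 9]
  meta.gen = concat([7, -7, 9], [9, -7, 7]) = [7, -7, 9, 9, -7, 7]

Propagation after the edit:
  cache.gen: runs — north.txt [9, -7, 7]->[5, 5]; result [5, 5].
  meta.gen: runs — cache.gen [7, -7, 9]->[5, 5]; north.txt [9, -7, 7]->[5, 5]; result [5, 5, 5, 5].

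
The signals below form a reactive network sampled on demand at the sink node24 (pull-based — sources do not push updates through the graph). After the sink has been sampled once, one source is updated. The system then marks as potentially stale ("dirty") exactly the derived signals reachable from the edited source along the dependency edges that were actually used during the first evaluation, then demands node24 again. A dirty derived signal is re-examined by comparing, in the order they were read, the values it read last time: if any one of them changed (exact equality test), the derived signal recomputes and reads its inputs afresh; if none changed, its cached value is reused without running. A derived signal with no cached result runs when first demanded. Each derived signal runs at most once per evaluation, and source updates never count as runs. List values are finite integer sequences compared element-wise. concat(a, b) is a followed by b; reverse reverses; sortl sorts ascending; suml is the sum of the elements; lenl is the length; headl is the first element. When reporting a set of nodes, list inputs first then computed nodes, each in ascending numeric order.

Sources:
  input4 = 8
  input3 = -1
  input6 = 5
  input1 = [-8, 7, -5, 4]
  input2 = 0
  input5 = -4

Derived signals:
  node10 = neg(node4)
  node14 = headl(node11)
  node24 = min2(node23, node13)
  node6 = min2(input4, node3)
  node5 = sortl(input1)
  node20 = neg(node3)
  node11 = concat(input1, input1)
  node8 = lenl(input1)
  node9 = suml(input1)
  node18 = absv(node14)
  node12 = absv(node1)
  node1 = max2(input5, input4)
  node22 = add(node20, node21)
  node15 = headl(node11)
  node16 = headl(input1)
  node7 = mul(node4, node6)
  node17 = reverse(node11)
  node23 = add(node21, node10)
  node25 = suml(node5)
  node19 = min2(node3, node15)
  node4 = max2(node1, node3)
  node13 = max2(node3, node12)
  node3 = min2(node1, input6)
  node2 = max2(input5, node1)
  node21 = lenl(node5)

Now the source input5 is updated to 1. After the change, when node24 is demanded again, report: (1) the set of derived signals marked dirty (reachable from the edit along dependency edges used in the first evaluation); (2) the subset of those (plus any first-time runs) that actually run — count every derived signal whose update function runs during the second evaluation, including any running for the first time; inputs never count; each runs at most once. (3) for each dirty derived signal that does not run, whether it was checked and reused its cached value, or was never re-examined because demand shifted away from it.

Initial pass — values computed on the first demand:
  node1 = max2(-4, 8) = 8
  node3 = min2(8, 5) = 5
  node4 = max2(8, 5) = 8
  node5 = sortl([-8, 7, -5, 4]) = [-8, -5, 4, 7]
  node10 = neg(8) = -8
  node12 = absv(8) = 8
  node13 = max2(5, 8) = 8
  node21 = lenl([-8, -5, 4, 7]) = 4
  node23 = add(4, -8) = -4
  node24 = min2(-4, 8) = -4

Second demand — change propagation:
  node1: re-runs because input5 -4->1; new result 8 (unchanged).
  node3: re-examined; everything it read last time is the same (node1 unchanged, input6 unchanged) — cache 5 kept, no run.
  node4: re-examined; everything it read last time is the same (node1 unchanged, node3 unchanged) — cache 8 kept, no run.
  node10: re-examined; everything it read last time is the same (node4 unchanged) — cache -8 kept, no run.
  node12: re-examined; everything it read last time is the same (node1 unchanged) — cache 8 kept, no run.
  node13: re-examined; everything it read last time is the same (node3 unchanged, node12 unchanged) — cache 8 kept, no run.
  node23: re-examined; everything it read last time is the same (node21 unchanged, node10 unchanged) — cache -4 kept, no run.
  node24: re-examined; everything it read last time is the same (node23 unchanged, node13 unchanged) — cache -4 kept, no run.

The important point: node1 recomputes to an identical value, and the output ends up unchanged.

Dirty set: node1, node3, node4, node10, node12, node13, node23, node24.
Run set: node1 (1 run).
Re-examined without running (cache reused): node3, node4, node10, node12, node13, node23, node24.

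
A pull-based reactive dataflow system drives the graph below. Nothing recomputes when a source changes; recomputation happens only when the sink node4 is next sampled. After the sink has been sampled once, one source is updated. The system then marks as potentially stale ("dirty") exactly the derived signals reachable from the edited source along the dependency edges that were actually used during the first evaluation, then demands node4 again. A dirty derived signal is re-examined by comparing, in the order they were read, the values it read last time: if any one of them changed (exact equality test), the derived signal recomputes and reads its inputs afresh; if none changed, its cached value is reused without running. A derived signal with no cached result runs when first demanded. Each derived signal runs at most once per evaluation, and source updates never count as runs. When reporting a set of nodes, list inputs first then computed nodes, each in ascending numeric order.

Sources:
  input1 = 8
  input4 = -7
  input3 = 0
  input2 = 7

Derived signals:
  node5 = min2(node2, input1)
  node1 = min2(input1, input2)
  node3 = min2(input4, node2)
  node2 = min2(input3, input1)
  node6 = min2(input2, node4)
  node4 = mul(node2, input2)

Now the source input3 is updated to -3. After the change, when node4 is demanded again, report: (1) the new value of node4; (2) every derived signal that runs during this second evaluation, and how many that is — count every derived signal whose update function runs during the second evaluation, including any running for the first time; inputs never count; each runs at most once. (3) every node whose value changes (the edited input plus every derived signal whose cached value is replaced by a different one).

New value of node4: -21.
Derived signals that run: node2, node4 — 2 in total.
Values that change: input3, node2, node4.

First evaluation (everything demanded from the output):
  node2 = min2(0, 8) = 0
  node4 = mul(0, 7) = 0

Propagation after the edit:
  node2: runs — input3 0->-3; result -3.
  node4: runs — node2 0->-3; result -21.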